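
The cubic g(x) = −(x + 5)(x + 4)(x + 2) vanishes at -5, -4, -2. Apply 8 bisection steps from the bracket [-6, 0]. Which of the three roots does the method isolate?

-2

g(-3) = 2 > 0, so the root lies in [-3, 0]
g(-1.5) = -4.375 < 0, so the root lies in [-3, -1.5]
g(-2.25) = 1.203125 > 0, so the root lies in [-2.25, -1.5]
g(-1.875) = -0.8301 < 0, so the root lies in [-2.25, -1.875]
g(-2.0625) = 0.3557 > 0, so the root lies in [-2.0625, -1.875]
g(-1.96875) = -0.1924 < 0, so the root lies in [-2.0625, -1.96875]
g(-2.015625) = 0.0925 > 0, so the root lies in [-2.015625, -1.96875]
g(-1.9921875) = -0.0472 < 0, so the root lies in [-2.015625, -1.9921875]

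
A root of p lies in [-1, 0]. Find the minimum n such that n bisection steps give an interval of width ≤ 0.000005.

18

Width after n steps is 1/2^n. Need 2^n ≥ 1/0.000005 = 200000.
2^17 = 131072 < 200000 ≤ 2^18 = 262144, so n = 18.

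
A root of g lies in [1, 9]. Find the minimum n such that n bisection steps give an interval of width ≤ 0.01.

Width after n steps is 8/2^n. Need 2^n ≥ 8/0.01 = 800.
2^9 = 512 < 800 ≤ 2^10 = 1024, so n = 10.

10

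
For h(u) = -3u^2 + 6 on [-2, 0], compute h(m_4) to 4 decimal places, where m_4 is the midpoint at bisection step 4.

0.3281

m = -1, h(m) = 3 (+); new bracket [-2, -1]
m = -1.5, h(m) = -0.75 (−); new bracket [-1.5, -1]
m = -1.25, h(m) = 1.3125 (+); new bracket [-1.5, -1.25]
m = -1.375, h(m) = 0.3281 (+); new bracket [-1.5, -1.375]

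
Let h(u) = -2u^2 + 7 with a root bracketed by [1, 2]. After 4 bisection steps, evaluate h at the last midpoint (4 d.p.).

h(1.5) = 2.5 > 0, so the root lies in [1.5, 2]
h(1.75) = 0.875 > 0, so the root lies in [1.75, 2]
h(1.875) = -0.03125 < 0, so the root lies in [1.75, 1.875]
h(1.8125) = 0.4297 > 0, so the root lies in [1.8125, 1.875]

0.4297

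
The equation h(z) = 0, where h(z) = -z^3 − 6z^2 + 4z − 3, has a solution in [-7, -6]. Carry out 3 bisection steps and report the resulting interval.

[-6.75, -6.625]

midpoint -6.5: h = -7.875 < 0 → [-7, -6.5]
midpoint -6.75: h = 4.171875 > 0 → [-6.75, -6.5]
midpoint -6.625: h = -2.068359 < 0 → [-6.75, -6.625]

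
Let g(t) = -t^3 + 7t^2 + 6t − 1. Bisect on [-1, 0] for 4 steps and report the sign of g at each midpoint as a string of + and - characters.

---+

midpoint -0.5: g = -2.125 < 0 → [-1, -0.5]
midpoint -0.75: g = -1.140625 < 0 → [-1, -0.75]
midpoint -0.875: g = -0.220703 < 0 → [-1, -0.875]
midpoint -0.9375: g = 0.3513 > 0 → [-0.9375, -0.875]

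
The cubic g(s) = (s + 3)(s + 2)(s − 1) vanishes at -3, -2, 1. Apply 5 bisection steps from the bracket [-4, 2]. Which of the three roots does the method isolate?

1

g(-1) = -4 < 0, so the root lies in [-1, 2]
g(0.5) = -4.375 < 0, so the root lies in [0.5, 2]
g(1.25) = 3.453125 > 0, so the root lies in [0.5, 1.25]
g(0.875) = -1.3926 < 0, so the root lies in [0.875, 1.25]
g(1.0625) = 0.7776 > 0, so the root lies in [0.875, 1.0625]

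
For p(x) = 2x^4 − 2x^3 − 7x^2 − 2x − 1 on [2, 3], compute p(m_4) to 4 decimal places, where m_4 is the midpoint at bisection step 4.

0.4927

p(2.5) = -2.875 < 0, so the root lies in [2.5, 3]
p(2.75) = 13.351562 > 0, so the root lies in [2.5, 2.75]
p(2.625) = 4.30127 > 0, so the root lies in [2.5, 2.625]
p(2.5625) = 0.4927 > 0, so the root lies in [2.5, 2.5625]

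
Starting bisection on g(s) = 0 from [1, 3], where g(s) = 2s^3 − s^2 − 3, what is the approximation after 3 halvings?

1.25

m = 2, g(m) = 9 (+); new bracket [1, 2]
m = 1.5, g(m) = 1.5 (+); new bracket [1, 1.5]
m = 1.25, g(m) = -0.65625 (−); new bracket [1.25, 1.5]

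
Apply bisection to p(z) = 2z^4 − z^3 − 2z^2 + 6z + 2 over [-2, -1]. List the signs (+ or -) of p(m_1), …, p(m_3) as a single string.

+--

midpoint -1.5: p = 2 > 0 → [-1.5, -1]
midpoint -1.25: p = -1.789062 < 0 → [-1.5, -1.25]
midpoint -1.375: p = -0.282715 < 0 → [-1.5, -1.375]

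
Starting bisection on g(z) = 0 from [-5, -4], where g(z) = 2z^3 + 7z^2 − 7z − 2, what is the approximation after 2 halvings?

-4.25

z = -4.5 gives g = -11, negative; keep [-4.5, -4]
z = -4.25 gives g = 0.65625, positive; keep [-4.5, -4.25]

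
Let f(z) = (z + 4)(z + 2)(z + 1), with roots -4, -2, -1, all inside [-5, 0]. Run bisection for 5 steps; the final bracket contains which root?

m = -2.5, f(m) = 1.125 (+); new bracket [-5, -2.5]
m = -3.75, f(m) = 1.203125 (+); new bracket [-5, -3.75]
m = -4.375, f(m) = -3.005859 (−); new bracket [-4.375, -3.75]
m = -4.0625, f(m) = -0.3948 (−); new bracket [-4.0625, -3.75]
m = -3.90625, f(m) = 0.5194 (+); new bracket [-4.0625, -3.90625]

-4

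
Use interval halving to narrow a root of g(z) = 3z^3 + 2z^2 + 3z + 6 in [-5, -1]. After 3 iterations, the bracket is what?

m = -3, g(m) = -66 (−); new bracket [-3, -1]
m = -2, g(m) = -16 (−); new bracket [-2, -1]
m = -1.5, g(m) = -4.125 (−); new bracket [-1.5, -1]

[-1.5, -1]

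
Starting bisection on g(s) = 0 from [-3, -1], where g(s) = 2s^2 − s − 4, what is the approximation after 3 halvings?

midpoint -2: g = 6 > 0 → [-2, -1]
midpoint -1.5: g = 2 > 0 → [-1.5, -1]
midpoint -1.25: g = 0.375 > 0 → [-1.25, -1]

-1.25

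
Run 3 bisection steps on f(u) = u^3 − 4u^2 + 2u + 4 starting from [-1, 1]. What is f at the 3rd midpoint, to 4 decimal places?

-0.1719

midpoint 0: f = 4 > 0 → [-1, 0]
midpoint -0.5: f = 1.875 > 0 → [-1, -0.5]
midpoint -0.75: f = -0.171875 < 0 → [-0.75, -0.5]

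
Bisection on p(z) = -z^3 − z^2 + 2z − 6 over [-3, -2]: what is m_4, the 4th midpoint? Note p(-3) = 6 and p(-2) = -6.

p(-2.5) = -1.625 < 0, so the root lies in [-3, -2.5]
p(-2.75) = 1.734375 > 0, so the root lies in [-2.75, -2.5]
p(-2.625) = -0.052734 < 0, so the root lies in [-2.75, -2.625]
p(-2.6875) = 0.8132 > 0, so the root lies in [-2.6875, -2.625]

-2.6875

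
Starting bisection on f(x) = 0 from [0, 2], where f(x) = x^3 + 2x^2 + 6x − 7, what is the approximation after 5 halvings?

0.8125

m = 1, f(m) = 2 (+); new bracket [0, 1]
m = 0.5, f(m) = -3.375 (−); new bracket [0.5, 1]
m = 0.75, f(m) = -0.953125 (−); new bracket [0.75, 1]
m = 0.875, f(m) = 0.4512 (+); new bracket [0.75, 0.875]
m = 0.8125, f(m) = -0.2683 (−); new bracket [0.8125, 0.875]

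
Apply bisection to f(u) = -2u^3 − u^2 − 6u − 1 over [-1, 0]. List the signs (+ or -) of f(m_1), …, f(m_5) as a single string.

f(-0.5) = 2 > 0, so the root lies in [-0.5, 0]
f(-0.25) = 0.46875 > 0, so the root lies in [-0.25, 0]
f(-0.125) = -0.261719 < 0, so the root lies in [-0.25, -0.125]
f(-0.1875) = 0.103 > 0, so the root lies in [-0.1875, -0.125]
f(-0.15625) = -0.0793 < 0, so the root lies in [-0.1875, -0.15625]

++-+-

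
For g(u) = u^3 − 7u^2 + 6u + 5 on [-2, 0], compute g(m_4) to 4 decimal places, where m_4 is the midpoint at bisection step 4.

m = -1, g(m) = -9 (−); new bracket [-1, 0]
m = -0.5, g(m) = 0.125 (+); new bracket [-1, -0.5]
m = -0.75, g(m) = -3.859375 (−); new bracket [-0.75, -0.5]
m = -0.625, g(m) = -1.7285 (−); new bracket [-0.625, -0.5]

-1.7285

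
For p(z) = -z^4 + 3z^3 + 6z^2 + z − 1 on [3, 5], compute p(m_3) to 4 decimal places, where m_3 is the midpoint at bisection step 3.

15.6680

midpoint 4: p = 35 > 0 → [4, 5]
midpoint 4.5: p = -11.6875 < 0 → [4, 4.5]
midpoint 4.25: p = 15.667969 > 0 → [4.25, 4.5]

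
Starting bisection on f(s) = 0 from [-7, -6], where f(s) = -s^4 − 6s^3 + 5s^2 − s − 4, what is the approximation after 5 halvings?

-6.71875

s = -6.5 gives f = 76.4375, positive; keep [-7, -6.5]
s = -6.75 gives f = -0.097656, negative; keep [-6.75, -6.5]
s = -6.625 gives f = 40.343506, positive; keep [-6.75, -6.625]
s = -6.6875 gives f = 20.6814, positive; keep [-6.75, -6.6875]
s = -6.71875 gives f = 10.4334, positive; keep [-6.75, -6.71875]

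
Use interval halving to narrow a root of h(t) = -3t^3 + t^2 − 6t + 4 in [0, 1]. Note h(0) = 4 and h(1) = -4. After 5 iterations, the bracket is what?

midpoint 0.5: h = 0.875 > 0 → [0.5, 1]
midpoint 0.75: h = -1.203125 < 0 → [0.5, 0.75]
midpoint 0.625: h = -0.091797 < 0 → [0.5, 0.625]
midpoint 0.5625: h = 0.4075 > 0 → [0.5625, 0.625]
midpoint 0.59375: h = 0.1621 > 0 → [0.59375, 0.625]

[0.59375, 0.625]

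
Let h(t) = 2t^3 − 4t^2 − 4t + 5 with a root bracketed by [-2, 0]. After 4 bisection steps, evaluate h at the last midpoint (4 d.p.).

1.5898

t = -1 gives h = 3, positive; keep [-2, -1]
t = -1.5 gives h = -4.75, negative; keep [-1.5, -1]
t = -1.25 gives h = -0.15625, negative; keep [-1.25, -1]
t = -1.125 gives h = 1.5898, positive; keep [-1.25, -1.125]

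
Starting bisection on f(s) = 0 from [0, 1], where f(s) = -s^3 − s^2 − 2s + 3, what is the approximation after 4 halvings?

f(0.5) = 1.625 > 0, so the root lies in [0.5, 1]
f(0.75) = 0.515625 > 0, so the root lies in [0.75, 1]
f(0.875) = -0.185547 < 0, so the root lies in [0.75, 0.875]
f(0.8125) = 0.1785 > 0, so the root lies in [0.8125, 0.875]

0.8125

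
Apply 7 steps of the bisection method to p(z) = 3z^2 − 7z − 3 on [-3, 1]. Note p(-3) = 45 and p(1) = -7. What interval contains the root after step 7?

[-0.375, -0.34375]

p(-1) = 7 > 0, so the root lies in [-1, 1]
p(0) = -3 < 0, so the root lies in [-1, 0]
p(-0.5) = 1.25 > 0, so the root lies in [-0.5, 0]
p(-0.25) = -1.0625 < 0, so the root lies in [-0.5, -0.25]
p(-0.375) = 0.0469 > 0, so the root lies in [-0.375, -0.25]
p(-0.3125) = -0.5195 < 0, so the root lies in [-0.375, -0.3125]
p(-0.34375) = -0.2393 < 0, so the root lies in [-0.375, -0.34375]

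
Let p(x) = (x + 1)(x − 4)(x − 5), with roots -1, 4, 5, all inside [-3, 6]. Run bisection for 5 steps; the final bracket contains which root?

-1

m = 1.5, p(m) = 21.875 (+); new bracket [-3, 1.5]
m = -0.75, p(m) = 6.828125 (+); new bracket [-3, -0.75]
m = -1.875, p(m) = -35.341797 (−); new bracket [-1.875, -0.75]
m = -1.3125, p(m) = -10.4797 (−); new bracket [-1.3125, -0.75]
m = -1.03125, p(m) = -0.9483 (−); new bracket [-1.03125, -0.75]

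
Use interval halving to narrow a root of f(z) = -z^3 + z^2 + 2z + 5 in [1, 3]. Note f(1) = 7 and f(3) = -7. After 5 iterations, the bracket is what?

z = 2 gives f = 5, positive; keep [2, 3]
z = 2.5 gives f = 0.625, positive; keep [2.5, 3]
z = 2.75 gives f = -2.734375, negative; keep [2.5, 2.75]
z = 2.625 gives f = -0.9473, negative; keep [2.5, 2.625]
z = 2.5625 gives f = -0.135, negative; keep [2.5, 2.5625]

[2.5, 2.5625]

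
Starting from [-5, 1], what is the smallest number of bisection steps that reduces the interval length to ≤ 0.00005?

Width after n steps is 6/2^n. Need 2^n ≥ 6/0.00005 = 120000.
2^16 = 65536 < 120000 ≤ 2^17 = 131072, so n = 17.

17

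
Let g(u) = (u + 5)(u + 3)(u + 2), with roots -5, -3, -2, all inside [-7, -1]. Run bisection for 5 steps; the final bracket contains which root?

m = -4, g(m) = 2 (+); new bracket [-7, -4]
m = -5.5, g(m) = -4.375 (−); new bracket [-5.5, -4]
m = -4.75, g(m) = 1.203125 (+); new bracket [-5.5, -4.75]
m = -5.125, g(m) = -0.8301 (−); new bracket [-5.125, -4.75]
m = -4.9375, g(m) = 0.3557 (+); new bracket [-5.125, -4.9375]

-5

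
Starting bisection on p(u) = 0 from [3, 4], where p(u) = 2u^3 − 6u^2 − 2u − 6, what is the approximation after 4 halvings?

m = 3.5, p(m) = -0.75 (−); new bracket [3.5, 4]
m = 3.75, p(m) = 7.59375 (+); new bracket [3.5, 3.75]
m = 3.625, p(m) = 3.175781 (+); new bracket [3.5, 3.625]
m = 3.5625, p(m) = 1.1528 (+); new bracket [3.5, 3.5625]

3.5625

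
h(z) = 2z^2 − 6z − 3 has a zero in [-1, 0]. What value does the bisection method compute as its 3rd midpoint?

-0.375

h(-0.5) = 0.5 > 0, so the root lies in [-0.5, 0]
h(-0.25) = -1.375 < 0, so the root lies in [-0.5, -0.25]
h(-0.375) = -0.46875 < 0, so the root lies in [-0.5, -0.375]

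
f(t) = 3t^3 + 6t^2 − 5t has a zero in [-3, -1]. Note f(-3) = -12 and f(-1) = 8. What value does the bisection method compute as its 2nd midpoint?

-2.5

midpoint -2: f = 10 > 0 → [-3, -2]
midpoint -2.5: f = 3.125 > 0 → [-3, -2.5]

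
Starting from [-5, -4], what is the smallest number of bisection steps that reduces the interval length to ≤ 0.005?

Width after n steps is 1/2^n. Need 2^n ≥ 1/0.005 = 200.
2^7 = 128 < 200 ≤ 2^8 = 256, so n = 8.

8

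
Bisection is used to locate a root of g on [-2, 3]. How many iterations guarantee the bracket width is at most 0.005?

10

Width after n steps is 5/2^n. Need 2^n ≥ 5/0.005 = 1000.
2^9 = 512 < 1000 ≤ 2^10 = 1024, so n = 10.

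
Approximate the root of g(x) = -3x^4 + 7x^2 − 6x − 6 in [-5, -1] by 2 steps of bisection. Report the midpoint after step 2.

-2

m = -3, g(m) = -168 (−); new bracket [-3, -1]
m = -2, g(m) = -14 (−); new bracket [-2, -1]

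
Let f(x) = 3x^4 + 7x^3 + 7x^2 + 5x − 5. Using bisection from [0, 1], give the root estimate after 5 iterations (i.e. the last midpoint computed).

0.46875

x = 0.5 gives f = 0.3125, positive; keep [0, 0.5]
x = 0.25 gives f = -3.191406, negative; keep [0.25, 0.5]
x = 0.375 gives f = -1.712158, negative; keep [0.375, 0.5]
x = 0.4375 gives f = -0.7766, negative; keep [0.4375, 0.5]
x = 0.46875 gives f = -0.2523, negative; keep [0.46875, 0.5]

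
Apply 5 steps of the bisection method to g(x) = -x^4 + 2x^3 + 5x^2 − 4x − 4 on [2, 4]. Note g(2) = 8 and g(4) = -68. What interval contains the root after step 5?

x = 3 gives g = 2, positive; keep [3, 4]
x = 3.5 gives g = -21.0625, negative; keep [3, 3.5]
x = 3.25 gives g = -7.097656, negative; keep [3, 3.25]
x = 3.125 gives g = -2.0042, negative; keep [3, 3.125]
x = 3.0625 gives g = 0.1264, positive; keep [3.0625, 3.125]

[3.0625, 3.125]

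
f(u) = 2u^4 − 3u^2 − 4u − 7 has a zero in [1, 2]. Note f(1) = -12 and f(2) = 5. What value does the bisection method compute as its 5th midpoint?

1.90625

midpoint 1.5: f = -9.625 < 0 → [1.5, 2]
midpoint 1.75: f = -4.429688 < 0 → [1.75, 2]
midpoint 1.875: f = -0.327637 < 0 → [1.875, 2]
midpoint 1.9375: f = 2.1719 > 0 → [1.875, 1.9375]
midpoint 1.90625: f = 0.8825 > 0 → [1.875, 1.90625]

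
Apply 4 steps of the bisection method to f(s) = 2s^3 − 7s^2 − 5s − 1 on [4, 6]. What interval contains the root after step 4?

[4.125, 4.25]

s = 5 gives f = 49, positive; keep [4, 5]
s = 4.5 gives f = 17, positive; keep [4, 4.5]
s = 4.25 gives f = 4.84375, positive; keep [4, 4.25]
s = 4.125 gives f = -0.3555, negative; keep [4.125, 4.25]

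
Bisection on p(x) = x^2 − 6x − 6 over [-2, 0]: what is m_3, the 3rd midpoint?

midpoint -1: p = 1 > 0 → [-1, 0]
midpoint -0.5: p = -2.75 < 0 → [-1, -0.5]
midpoint -0.75: p = -0.9375 < 0 → [-1, -0.75]

-0.75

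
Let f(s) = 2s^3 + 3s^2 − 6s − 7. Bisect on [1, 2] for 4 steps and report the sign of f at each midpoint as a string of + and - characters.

-+-+

s = 1.5 gives f = -2.5, negative; keep [1.5, 2]
s = 1.75 gives f = 2.40625, positive; keep [1.5, 1.75]
s = 1.625 gives f = -0.246094, negative; keep [1.625, 1.75]
s = 1.6875 gives f = 1.0288, positive; keep [1.625, 1.6875]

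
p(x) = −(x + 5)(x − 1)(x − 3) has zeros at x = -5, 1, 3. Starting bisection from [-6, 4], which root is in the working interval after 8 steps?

-5

midpoint -1: p = -32 < 0 → [-6, -1]
midpoint -3.5: p = -43.875 < 0 → [-6, -3.5]
midpoint -4.75: p = -11.140625 < 0 → [-6, -4.75]
midpoint -5.375: p = 20.0215 > 0 → [-5.375, -4.75]
midpoint -5.0625: p = 3.0549 > 0 → [-5.0625, -4.75]
midpoint -4.90625: p = -4.3778 < 0 → [-5.0625, -4.90625]
midpoint -4.984375: p = -0.7466 < 0 → [-5.0625, -4.984375]
midpoint -5.0234375: p = 1.1327 > 0 → [-5.0234375, -4.984375]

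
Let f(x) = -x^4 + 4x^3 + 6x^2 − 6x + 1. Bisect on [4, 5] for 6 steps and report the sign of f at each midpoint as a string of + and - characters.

+++++-

f(4.5) = 49.9375 > 0, so the root lies in [4.5, 5]
f(4.75) = 27.496094 > 0, so the root lies in [4.75, 5]
f(4.875) = 12.968506 > 0, so the root lies in [4.875, 5]
f(4.9375) = 4.8008 > 0, so the root lies in [4.9375, 5]
f(4.96875) = 0.481 > 0, so the root lies in [4.96875, 5]
f(4.984375) = -1.7392 < 0, so the root lies in [4.96875, 4.984375]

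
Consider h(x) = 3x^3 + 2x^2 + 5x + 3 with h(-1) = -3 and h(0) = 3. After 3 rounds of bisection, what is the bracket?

m = -0.5, h(m) = 0.625 (+); new bracket [-1, -0.5]
m = -0.75, h(m) = -0.890625 (−); new bracket [-0.75, -0.5]
m = -0.625, h(m) = -0.076172 (−); new bracket [-0.625, -0.5]

[-0.625, -0.5]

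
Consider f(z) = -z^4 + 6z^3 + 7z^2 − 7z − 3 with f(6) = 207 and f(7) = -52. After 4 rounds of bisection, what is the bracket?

f(6.5) = 109.9375 > 0, so the root lies in [6.5, 7]
f(6.75) = 38.027344 > 0, so the root lies in [6.75, 7]
f(6.875) = -4.5979 < 0, so the root lies in [6.75, 6.875]
f(6.8125) = 17.2961 > 0, so the root lies in [6.8125, 6.875]

[6.8125, 6.875]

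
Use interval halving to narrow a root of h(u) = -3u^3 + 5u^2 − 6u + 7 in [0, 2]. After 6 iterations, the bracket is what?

midpoint 1: h = 3 > 0 → [1, 2]
midpoint 1.5: h = -0.875 < 0 → [1, 1.5]
midpoint 1.25: h = 1.453125 > 0 → [1.25, 1.5]
midpoint 1.375: h = 0.4043 > 0 → [1.375, 1.5]
midpoint 1.4375: h = -0.2043 < 0 → [1.375, 1.4375]
midpoint 1.40625: h = 0.1075 > 0 → [1.40625, 1.4375]

[1.40625, 1.4375]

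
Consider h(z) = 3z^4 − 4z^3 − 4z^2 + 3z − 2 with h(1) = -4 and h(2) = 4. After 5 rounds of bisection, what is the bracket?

[1.84375, 1.875]

m = 1.5, h(m) = -4.8125 (−); new bracket [1.5, 2]
m = 1.75, h(m) = -2.300781 (−); new bracket [1.75, 2]
m = 1.875, h(m) = 0.27417 (+); new bracket [1.75, 1.875]
m = 1.8125, h(m) = -1.1438 (−); new bracket [1.8125, 1.875]
m = 1.84375, h(m) = -0.469 (−); new bracket [1.84375, 1.875]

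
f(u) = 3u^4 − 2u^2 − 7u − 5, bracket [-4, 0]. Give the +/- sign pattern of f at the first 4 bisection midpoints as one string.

++-+

m = -2, f(m) = 49 (+); new bracket [-2, 0]
m = -1, f(m) = 3 (+); new bracket [-1, 0]
m = -0.5, f(m) = -1.8125 (−); new bracket [-1, -0.5]
m = -0.75, f(m) = 0.0742 (+); new bracket [-0.75, -0.5]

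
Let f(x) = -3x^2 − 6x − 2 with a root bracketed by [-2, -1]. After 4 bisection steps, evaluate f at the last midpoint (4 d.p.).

0.0508

f(-1.5) = 0.25 > 0, so the root lies in [-2, -1.5]
f(-1.75) = -0.6875 < 0, so the root lies in [-1.75, -1.5]
f(-1.625) = -0.171875 < 0, so the root lies in [-1.625, -1.5]
f(-1.5625) = 0.0508 > 0, so the root lies in [-1.625, -1.5625]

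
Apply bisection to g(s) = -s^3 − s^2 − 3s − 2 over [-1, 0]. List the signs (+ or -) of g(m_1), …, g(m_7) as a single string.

m = -0.5, g(m) = -0.625 (−); new bracket [-1, -0.5]
m = -0.75, g(m) = 0.109375 (+); new bracket [-0.75, -0.5]
m = -0.625, g(m) = -0.271484 (−); new bracket [-0.75, -0.625]
m = -0.6875, g(m) = -0.0852 (−); new bracket [-0.75, -0.6875]
m = -0.71875, g(m) = 0.011 (+); new bracket [-0.71875, -0.6875]
m = -0.703125, g(m) = -0.0374 (−); new bracket [-0.71875, -0.703125]
m = -0.7109375, g(m) = -0.0133 (−); new bracket [-0.71875, -0.7109375]

-+--+--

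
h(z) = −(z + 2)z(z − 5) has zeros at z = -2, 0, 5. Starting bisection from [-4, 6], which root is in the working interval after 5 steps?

z = 1 gives h = 12, positive; keep [1, 6]
z = 3.5 gives h = 28.875, positive; keep [3.5, 6]
z = 4.75 gives h = 8.015625, positive; keep [4.75, 6]
z = 5.375 gives h = -14.8652, negative; keep [4.75, 5.375]
z = 5.0625 gives h = -2.2346, negative; keep [4.75, 5.0625]

5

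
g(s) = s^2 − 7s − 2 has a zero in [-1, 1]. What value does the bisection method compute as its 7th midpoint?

-0.265625

midpoint 0: g = -2 < 0 → [-1, 0]
midpoint -0.5: g = 1.75 > 0 → [-0.5, 0]
midpoint -0.25: g = -0.1875 < 0 → [-0.5, -0.25]
midpoint -0.375: g = 0.7656 > 0 → [-0.375, -0.25]
midpoint -0.3125: g = 0.2852 > 0 → [-0.3125, -0.25]
midpoint -0.28125: g = 0.0479 > 0 → [-0.28125, -0.25]
midpoint -0.265625: g = -0.0701 < 0 → [-0.28125, -0.265625]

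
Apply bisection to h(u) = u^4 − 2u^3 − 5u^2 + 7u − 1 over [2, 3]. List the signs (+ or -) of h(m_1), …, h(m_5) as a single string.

---+-

m = 2.5, h(m) = -6.9375 (−); new bracket [2.5, 3]
m = 2.75, h(m) = -3.964844 (−); new bracket [2.75, 3]
m = 2.875, h(m) = -1.409912 (−); new bracket [2.875, 3]
m = 2.9375, h(m) = 0.1812 (+); new bracket [2.875, 2.9375]
m = 2.90625, h(m) = -0.642 (−); new bracket [2.90625, 2.9375]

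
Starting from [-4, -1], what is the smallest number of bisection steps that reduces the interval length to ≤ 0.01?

Width after n steps is 3/2^n. Need 2^n ≥ 3/0.01 = 300.
2^8 = 256 < 300 ≤ 2^9 = 512, so n = 9.

9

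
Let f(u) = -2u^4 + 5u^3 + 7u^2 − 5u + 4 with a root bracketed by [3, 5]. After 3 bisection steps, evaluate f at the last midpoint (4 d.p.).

10.1953

m = 4, f(m) = -96 (−); new bracket [3, 4]
m = 3.5, f(m) = -13.5 (−); new bracket [3, 3.5]
m = 3.25, f(m) = 10.195312 (+); new bracket [3.25, 3.5]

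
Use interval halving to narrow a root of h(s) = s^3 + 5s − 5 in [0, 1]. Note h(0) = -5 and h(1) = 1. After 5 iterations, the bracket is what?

m = 0.5, h(m) = -2.375 (−); new bracket [0.5, 1]
m = 0.75, h(m) = -0.828125 (−); new bracket [0.75, 1]
m = 0.875, h(m) = 0.044922 (+); new bracket [0.75, 0.875]
m = 0.8125, h(m) = -0.4011 (−); new bracket [0.8125, 0.875]
m = 0.84375, h(m) = -0.1806 (−); new bracket [0.84375, 0.875]

[0.84375, 0.875]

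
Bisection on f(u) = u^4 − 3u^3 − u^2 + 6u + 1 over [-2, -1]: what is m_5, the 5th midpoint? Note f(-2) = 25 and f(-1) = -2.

-1.21875

f(-1.5) = 4.9375 > 0, so the root lies in [-1.5, -1]
f(-1.25) = 0.238281 > 0, so the root lies in [-1.25, -1]
f(-1.125) = -1.142334 < 0, so the root lies in [-1.25, -1.125]
f(-1.1875) = -0.5229 < 0, so the root lies in [-1.25, -1.1875]
f(-1.21875) = -0.1608 < 0, so the root lies in [-1.25, -1.21875]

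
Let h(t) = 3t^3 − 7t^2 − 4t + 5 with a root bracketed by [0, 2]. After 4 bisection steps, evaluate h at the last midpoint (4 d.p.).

midpoint 1: h = -3 < 0 → [0, 1]
midpoint 0.5: h = 1.625 > 0 → [0.5, 1]
midpoint 0.75: h = -0.671875 < 0 → [0.5, 0.75]
midpoint 0.625: h = 0.498 > 0 → [0.625, 0.75]

0.4980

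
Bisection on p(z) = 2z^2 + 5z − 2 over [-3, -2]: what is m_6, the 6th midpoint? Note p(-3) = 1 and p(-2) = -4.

m = -2.5, p(m) = -2 (−); new bracket [-3, -2.5]
m = -2.75, p(m) = -0.625 (−); new bracket [-3, -2.75]
m = -2.875, p(m) = 0.15625 (+); new bracket [-2.875, -2.75]
m = -2.8125, p(m) = -0.2422 (−); new bracket [-2.875, -2.8125]
m = -2.84375, p(m) = -0.0449 (−); new bracket [-2.875, -2.84375]
m = -2.859375, p(m) = 0.0552 (+); new bracket [-2.859375, -2.84375]

-2.859375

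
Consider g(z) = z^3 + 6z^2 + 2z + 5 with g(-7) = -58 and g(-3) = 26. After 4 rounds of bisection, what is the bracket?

m = -5, g(m) = 20 (+); new bracket [-7, -5]
m = -6, g(m) = -7 (−); new bracket [-6, -5]
m = -5.5, g(m) = 9.125 (+); new bracket [-6, -5.5]
m = -5.75, g(m) = 1.7656 (+); new bracket [-6, -5.75]

[-6, -5.75]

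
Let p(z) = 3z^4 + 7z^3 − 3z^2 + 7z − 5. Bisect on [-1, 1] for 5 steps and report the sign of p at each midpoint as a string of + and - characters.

midpoint 0: p = -5 < 0 → [0, 1]
midpoint 0.5: p = -1.1875 < 0 → [0.5, 1]
midpoint 0.75: p = 2.464844 > 0 → [0.5, 0.75]
midpoint 0.625: p = 0.3699 > 0 → [0.5, 0.625]
midpoint 0.5625: p = -0.4655 < 0 → [0.5625, 0.625]

--++-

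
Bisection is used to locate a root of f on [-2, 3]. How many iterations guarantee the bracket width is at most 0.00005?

17

Width after n steps is 5/2^n. Need 2^n ≥ 5/0.00005 = 100000.
2^16 = 65536 < 100000 ≤ 2^17 = 131072, so n = 17.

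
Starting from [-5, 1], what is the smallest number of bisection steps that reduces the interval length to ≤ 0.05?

Width after n steps is 6/2^n. Need 2^n ≥ 6/0.05 = 120.
2^6 = 64 < 120 ≤ 2^7 = 128, so n = 7.

7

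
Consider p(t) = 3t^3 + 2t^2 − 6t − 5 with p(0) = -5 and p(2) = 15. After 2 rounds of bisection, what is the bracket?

p(1) = -6 < 0, so the root lies in [1, 2]
p(1.5) = 0.625 > 0, so the root lies in [1, 1.5]

[1, 1.5]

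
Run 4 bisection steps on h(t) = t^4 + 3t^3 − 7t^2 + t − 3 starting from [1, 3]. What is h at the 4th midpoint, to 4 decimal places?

-0.0134

h(2) = 11 > 0, so the root lies in [1, 2]
h(1.5) = -2.0625 < 0, so the root lies in [1.5, 2]
h(1.75) = 2.769531 > 0, so the root lies in [1.5, 1.75]
h(1.625) = -0.0134 < 0, so the root lies in [1.625, 1.75]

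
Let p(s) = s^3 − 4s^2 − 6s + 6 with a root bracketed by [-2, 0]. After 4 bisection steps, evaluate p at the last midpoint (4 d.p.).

0.8965

m = -1, p(m) = 7 (+); new bracket [-2, -1]
m = -1.5, p(m) = 2.625 (+); new bracket [-2, -1.5]
m = -1.75, p(m) = -1.109375 (−); new bracket [-1.75, -1.5]
m = -1.625, p(m) = 0.8965 (+); new bracket [-1.75, -1.625]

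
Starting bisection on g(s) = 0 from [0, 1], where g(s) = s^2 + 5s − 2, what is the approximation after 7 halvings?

midpoint 0.5: g = 0.75 > 0 → [0, 0.5]
midpoint 0.25: g = -0.6875 < 0 → [0.25, 0.5]
midpoint 0.375: g = 0.015625 > 0 → [0.25, 0.375]
midpoint 0.3125: g = -0.3398 < 0 → [0.3125, 0.375]
midpoint 0.34375: g = -0.1631 < 0 → [0.34375, 0.375]
midpoint 0.359375: g = -0.074 < 0 → [0.359375, 0.375]
midpoint 0.3671875: g = -0.0292 < 0 → [0.3671875, 0.375]

0.3671875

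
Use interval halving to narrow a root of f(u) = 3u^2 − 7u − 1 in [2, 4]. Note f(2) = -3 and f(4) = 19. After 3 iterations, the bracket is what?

[2.25, 2.5]

midpoint 3: f = 5 > 0 → [2, 3]
midpoint 2.5: f = 0.25 > 0 → [2, 2.5]
midpoint 2.25: f = -1.5625 < 0 → [2.25, 2.5]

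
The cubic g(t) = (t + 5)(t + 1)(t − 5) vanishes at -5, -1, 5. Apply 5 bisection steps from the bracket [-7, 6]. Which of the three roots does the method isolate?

5

m = -0.5, g(m) = -12.375 (−); new bracket [-0.5, 6]
m = 2.75, g(m) = -65.390625 (−); new bracket [2.75, 6]
m = 4.375, g(m) = -31.494141 (−); new bracket [4.375, 6]
m = 5.1875, g(m) = 11.8191 (+); new bracket [4.375, 5.1875]
m = 4.78125, g(m) = -12.3698 (−); new bracket [4.78125, 5.1875]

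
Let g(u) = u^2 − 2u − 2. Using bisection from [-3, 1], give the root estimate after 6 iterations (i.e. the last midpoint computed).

u = -1 gives g = 1, positive; keep [-1, 1]
u = 0 gives g = -2, negative; keep [-1, 0]
u = -0.5 gives g = -0.75, negative; keep [-1, -0.5]
u = -0.75 gives g = 0.0625, positive; keep [-0.75, -0.5]
u = -0.625 gives g = -0.3594, negative; keep [-0.75, -0.625]
u = -0.6875 gives g = -0.1523, negative; keep [-0.75, -0.6875]

-0.6875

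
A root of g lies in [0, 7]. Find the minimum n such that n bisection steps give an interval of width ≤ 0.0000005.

Width after n steps is 7/2^n. Need 2^n ≥ 7/0.0000005 = 14000000.
2^23 = 8388608 < 14000000 ≤ 2^24 = 16777216, so n = 24.

24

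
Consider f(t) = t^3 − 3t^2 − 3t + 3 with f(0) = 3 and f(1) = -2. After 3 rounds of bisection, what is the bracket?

[0.625, 0.75]

midpoint 0.5: f = 0.875 > 0 → [0.5, 1]
midpoint 0.75: f = -0.515625 < 0 → [0.5, 0.75]
midpoint 0.625: f = 0.197266 > 0 → [0.625, 0.75]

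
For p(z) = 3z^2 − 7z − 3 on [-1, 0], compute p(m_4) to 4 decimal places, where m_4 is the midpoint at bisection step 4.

midpoint -0.5: p = 1.25 > 0 → [-0.5, 0]
midpoint -0.25: p = -1.0625 < 0 → [-0.5, -0.25]
midpoint -0.375: p = 0.046875 > 0 → [-0.375, -0.25]
midpoint -0.3125: p = -0.5195 < 0 → [-0.375, -0.3125]

-0.5195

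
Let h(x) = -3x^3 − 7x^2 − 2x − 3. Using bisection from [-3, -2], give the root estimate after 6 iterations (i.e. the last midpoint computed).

x = -2.5 gives h = 5.125, positive; keep [-2.5, -2]
x = -2.25 gives h = 0.234375, positive; keep [-2.25, -2]
x = -2.125 gives h = -1.572266, negative; keep [-2.25, -2.125]
x = -2.1875 gives h = -0.7185, negative; keep [-2.25, -2.1875]
x = -2.21875 gives h = -0.2547, negative; keep [-2.25, -2.21875]
x = -2.234375 gives h = -0.0134, negative; keep [-2.25, -2.234375]

-2.234375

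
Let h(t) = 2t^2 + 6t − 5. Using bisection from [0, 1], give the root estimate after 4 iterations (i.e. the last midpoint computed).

0.6875

midpoint 0.5: h = -1.5 < 0 → [0.5, 1]
midpoint 0.75: h = 0.625 > 0 → [0.5, 0.75]
midpoint 0.625: h = -0.46875 < 0 → [0.625, 0.75]
midpoint 0.6875: h = 0.0703 > 0 → [0.625, 0.6875]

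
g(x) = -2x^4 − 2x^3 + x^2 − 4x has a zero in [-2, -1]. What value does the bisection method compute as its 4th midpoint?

-1.8125

m = -1.5, g(m) = 4.875 (+); new bracket [-2, -1.5]
m = -1.75, g(m) = 2.023438 (+); new bracket [-2, -1.75]
m = -1.875, g(m) = -0.52002 (−); new bracket [-1.875, -1.75]
m = -1.8125, g(m) = 0.8593 (+); new bracket [-1.875, -1.8125]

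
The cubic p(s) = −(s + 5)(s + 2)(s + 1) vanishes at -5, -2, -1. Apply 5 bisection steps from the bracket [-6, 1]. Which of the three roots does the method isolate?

-5

p(-2.5) = -1.875 < 0, so the root lies in [-6, -2.5]
p(-4.25) = -5.484375 < 0, so the root lies in [-6, -4.25]
p(-5.125) = 1.611328 > 0, so the root lies in [-5.125, -4.25]
p(-4.6875) = -3.0969 < 0, so the root lies in [-5.125, -4.6875]
p(-4.90625) = -1.0643 < 0, so the root lies in [-5.125, -4.90625]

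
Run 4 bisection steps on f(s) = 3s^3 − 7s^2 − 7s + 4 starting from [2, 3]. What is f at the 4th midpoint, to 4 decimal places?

s = 2.5 gives f = -10.375, negative; keep [2.5, 3]
s = 2.75 gives f = -5.796875, negative; keep [2.75, 3]
s = 2.875 gives f = -2.693359, negative; keep [2.875, 3]
s = 2.9375 gives f = -0.9226, negative; keep [2.9375, 3]

-0.9226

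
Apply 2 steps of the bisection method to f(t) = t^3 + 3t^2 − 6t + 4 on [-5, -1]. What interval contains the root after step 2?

[-5, -4]

f(-3) = 22 > 0, so the root lies in [-5, -3]
f(-4) = 12 > 0, so the root lies in [-5, -4]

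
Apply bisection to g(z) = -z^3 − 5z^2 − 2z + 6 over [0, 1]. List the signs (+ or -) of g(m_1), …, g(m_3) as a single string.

m = 0.5, g(m) = 3.625 (+); new bracket [0.5, 1]
m = 0.75, g(m) = 1.265625 (+); new bracket [0.75, 1]
m = 0.875, g(m) = -0.248047 (−); new bracket [0.75, 0.875]

++-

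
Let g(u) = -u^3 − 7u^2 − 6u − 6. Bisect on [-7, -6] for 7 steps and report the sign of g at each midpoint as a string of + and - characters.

m = -6.5, g(m) = 11.875 (+); new bracket [-6.5, -6]
m = -6.25, g(m) = 2.203125 (+); new bracket [-6.25, -6]
m = -6.125, g(m) = -2.076172 (−); new bracket [-6.25, -6.125]
m = -6.1875, g(m) = 0.0183 (+); new bracket [-6.1875, -6.125]
m = -6.15625, g(m) = -1.0401 (−); new bracket [-6.1875, -6.15625]
m = -6.171875, g(m) = -0.5137 (−); new bracket [-6.1875, -6.171875]
m = -6.1796875, g(m) = -0.2484 (−); new bracket [-6.1875, -6.1796875]

++-+---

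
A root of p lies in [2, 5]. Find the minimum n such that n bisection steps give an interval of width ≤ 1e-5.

Width after n steps is 3/2^n. Need 2^n ≥ 3/1e-5 = 300000.
2^18 = 262144 < 300000 ≤ 2^19 = 524288, so n = 19.

19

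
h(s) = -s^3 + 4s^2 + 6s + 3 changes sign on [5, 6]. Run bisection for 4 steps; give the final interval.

h(5.5) = -9.375 < 0, so the root lies in [5, 5.5]
h(5.25) = 0.046875 > 0, so the root lies in [5.25, 5.5]
h(5.375) = -4.474609 < 0, so the root lies in [5.25, 5.375]
h(5.3125) = -2.1672 < 0, so the root lies in [5.25, 5.3125]

[5.25, 5.3125]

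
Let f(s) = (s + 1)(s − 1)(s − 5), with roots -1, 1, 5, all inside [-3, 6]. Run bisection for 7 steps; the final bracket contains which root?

5

f(1.5) = -4.375 < 0, so the root lies in [1.5, 6]
f(3.75) = -16.328125 < 0, so the root lies in [3.75, 6]
f(4.875) = -2.845703 < 0, so the root lies in [4.875, 6]
f(5.4375) = 12.4978 > 0, so the root lies in [4.875, 5.4375]
f(5.15625) = 3.998 > 0, so the root lies in [4.875, 5.15625]
f(5.015625) = 0.3774 > 0, so the root lies in [4.875, 5.015625]
f(4.9453125) = -1.2828 < 0, so the root lies in [4.9453125, 5.015625]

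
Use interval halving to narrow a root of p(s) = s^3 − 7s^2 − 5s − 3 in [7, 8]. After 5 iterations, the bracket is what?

p(7.5) = -12.375 < 0, so the root lies in [7.5, 8]
p(7.75) = 3.296875 > 0, so the root lies in [7.5, 7.75]
p(7.625) = -4.787109 < 0, so the root lies in [7.625, 7.75]
p(7.6875) = -0.8079 < 0, so the root lies in [7.6875, 7.75]
p(7.71875) = 1.2287 > 0, so the root lies in [7.6875, 7.71875]

[7.6875, 7.71875]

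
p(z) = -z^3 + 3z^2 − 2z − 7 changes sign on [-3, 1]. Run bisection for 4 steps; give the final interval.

[-1.25, -1]

midpoint -1: p = -1 < 0 → [-3, -1]
midpoint -2: p = 17 > 0 → [-2, -1]
midpoint -1.5: p = 6.125 > 0 → [-1.5, -1]
midpoint -1.25: p = 2.1406 > 0 → [-1.25, -1]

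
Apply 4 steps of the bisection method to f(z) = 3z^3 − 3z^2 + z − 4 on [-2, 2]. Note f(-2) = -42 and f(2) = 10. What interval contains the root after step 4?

z = 0 gives f = -4, negative; keep [0, 2]
z = 1 gives f = -3, negative; keep [1, 2]
z = 1.5 gives f = 0.875, positive; keep [1, 1.5]
z = 1.25 gives f = -1.5781, negative; keep [1.25, 1.5]

[1.25, 1.5]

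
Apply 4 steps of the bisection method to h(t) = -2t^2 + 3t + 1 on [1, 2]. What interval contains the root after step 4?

[1.75, 1.8125]

midpoint 1.5: h = 1 > 0 → [1.5, 2]
midpoint 1.75: h = 0.125 > 0 → [1.75, 2]
midpoint 1.875: h = -0.40625 < 0 → [1.75, 1.875]
midpoint 1.8125: h = -0.1328 < 0 → [1.75, 1.8125]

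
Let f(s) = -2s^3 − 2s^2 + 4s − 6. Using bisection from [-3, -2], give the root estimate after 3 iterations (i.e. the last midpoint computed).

-2.375

midpoint -2.5: f = 2.75 > 0 → [-2.5, -2]
midpoint -2.25: f = -2.34375 < 0 → [-2.5, -2.25]
midpoint -2.375: f = 0.011719 > 0 → [-2.375, -2.25]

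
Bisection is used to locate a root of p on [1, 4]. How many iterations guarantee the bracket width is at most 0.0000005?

Width after n steps is 3/2^n. Need 2^n ≥ 3/0.0000005 = 6000000.
2^22 = 4194304 < 6000000 ≤ 2^23 = 8388608, so n = 23.

23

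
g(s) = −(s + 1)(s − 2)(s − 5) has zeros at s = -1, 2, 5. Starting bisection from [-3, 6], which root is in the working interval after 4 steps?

-1

m = 1.5, g(m) = -4.375 (−); new bracket [-3, 1.5]
m = -0.75, g(m) = -3.953125 (−); new bracket [-3, -0.75]
m = -1.875, g(m) = 23.310547 (+); new bracket [-1.875, -0.75]
m = -1.3125, g(m) = 6.5344 (+); new bracket [-1.3125, -0.75]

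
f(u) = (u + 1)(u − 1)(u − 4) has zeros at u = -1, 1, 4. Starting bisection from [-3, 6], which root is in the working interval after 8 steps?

u = 1.5 gives f = -3.125, negative; keep [1.5, 6]
u = 3.75 gives f = -3.265625, negative; keep [3.75, 6]
u = 4.875 gives f = 19.919922, positive; keep [3.75, 4.875]
u = 4.3125 gives f = 5.4993, positive; keep [3.75, 4.3125]
u = 4.03125 gives f = 0.4766, positive; keep [3.75, 4.03125]
u = 3.890625 gives f = -1.5462, negative; keep [3.890625, 4.03125]
u = 3.9609375 gives f = -0.5738, negative; keep [3.9609375, 4.03125]
u = 3.99609375 gives f = -0.0585, negative; keep [3.99609375, 4.03125]

4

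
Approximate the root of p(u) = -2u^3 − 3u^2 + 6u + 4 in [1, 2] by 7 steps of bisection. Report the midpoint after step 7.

1.4765625

midpoint 1.5: p = -0.5 < 0 → [1, 1.5]
midpoint 1.25: p = 2.90625 > 0 → [1.25, 1.5]
midpoint 1.375: p = 1.378906 > 0 → [1.375, 1.5]
midpoint 1.4375: p = 0.4849 > 0 → [1.4375, 1.5]
midpoint 1.46875: p = 0.004 > 0 → [1.46875, 1.5]
midpoint 1.484375: p = -0.2451 < 0 → [1.46875, 1.484375]
midpoint 1.4765625: p = -0.1198 < 0 → [1.46875, 1.4765625]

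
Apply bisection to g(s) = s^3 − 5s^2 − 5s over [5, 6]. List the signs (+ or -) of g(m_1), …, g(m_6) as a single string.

midpoint 5.5: g = -12.375 < 0 → [5.5, 6]
midpoint 5.75: g = -3.953125 < 0 → [5.75, 6]
midpoint 5.875: g = 0.826172 > 0 → [5.75, 5.875]
midpoint 5.8125: g = -1.6121 < 0 → [5.8125, 5.875]
midpoint 5.84375: g = -0.4052 < 0 → [5.84375, 5.875]
midpoint 5.859375: g = 0.2074 > 0 → [5.84375, 5.859375]

--+--+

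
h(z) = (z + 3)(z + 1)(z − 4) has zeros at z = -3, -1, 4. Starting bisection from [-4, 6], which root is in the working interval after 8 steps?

4

m = 1, h(m) = -24 (−); new bracket [1, 6]
m = 3.5, h(m) = -14.625 (−); new bracket [3.5, 6]
m = 4.75, h(m) = 33.421875 (+); new bracket [3.5, 4.75]
m = 4.125, h(m) = 4.5645 (+); new bracket [3.5, 4.125]
m = 3.8125, h(m) = -6.1472 (−); new bracket [3.8125, 4.125]
m = 3.96875, h(m) = -1.0821 (−); new bracket [3.96875, 4.125]
m = 4.046875, h(m) = 1.6671 (+); new bracket [3.96875, 4.046875]
m = 4.0078125, h(m) = 0.2742 (+); new bracket [3.96875, 4.0078125]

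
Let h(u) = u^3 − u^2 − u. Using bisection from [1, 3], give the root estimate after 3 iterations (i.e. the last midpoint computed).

1.75

h(2) = 2 > 0, so the root lies in [1, 2]
h(1.5) = -0.375 < 0, so the root lies in [1.5, 2]
h(1.75) = 0.546875 > 0, so the root lies in [1.5, 1.75]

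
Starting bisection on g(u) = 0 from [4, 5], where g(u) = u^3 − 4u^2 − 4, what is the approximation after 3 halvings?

m = 4.5, g(m) = 6.125 (+); new bracket [4, 4.5]
m = 4.25, g(m) = 0.515625 (+); new bracket [4, 4.25]
m = 4.125, g(m) = -1.873047 (−); new bracket [4.125, 4.25]

4.125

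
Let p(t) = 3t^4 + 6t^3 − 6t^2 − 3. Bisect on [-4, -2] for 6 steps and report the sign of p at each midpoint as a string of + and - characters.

m = -3, p(m) = 24 (+); new bracket [-3, -2]
m = -2.5, p(m) = -17.0625 (−); new bracket [-3, -2.5]
m = -2.75, p(m) = -1.582031 (−); new bracket [-3, -2.75]
m = -2.875, p(m) = 9.7859 (+); new bracket [-2.875, -2.75]
m = -2.8125, p(m) = 3.7669 (+); new bracket [-2.8125, -2.75]
m = -2.78125, p(m) = 1.0112 (+); new bracket [-2.78125, -2.75]

+--+++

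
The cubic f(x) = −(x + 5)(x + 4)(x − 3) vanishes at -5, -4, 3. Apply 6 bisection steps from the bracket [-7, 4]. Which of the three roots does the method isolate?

3

x = -1.5 gives f = 39.375, positive; keep [-1.5, 4]
x = 1.25 gives f = 57.421875, positive; keep [1.25, 4]
x = 2.625 gives f = 18.943359, positive; keep [2.625, 4]
x = 3.3125 gives f = -18.9954, negative; keep [2.625, 3.3125]
x = 2.96875 gives f = 1.7354, positive; keep [2.96875, 3.3125]
x = 3.140625 gives f = -8.1744, negative; keep [2.96875, 3.140625]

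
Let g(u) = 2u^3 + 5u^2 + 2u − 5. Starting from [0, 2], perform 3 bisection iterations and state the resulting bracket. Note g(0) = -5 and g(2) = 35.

u = 1 gives g = 4, positive; keep [0, 1]
u = 0.5 gives g = -2.5, negative; keep [0.5, 1]
u = 0.75 gives g = 0.15625, positive; keep [0.5, 0.75]

[0.5, 0.75]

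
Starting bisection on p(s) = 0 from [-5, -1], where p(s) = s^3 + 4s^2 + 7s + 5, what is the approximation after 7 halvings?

p(-3) = -7 < 0, so the root lies in [-3, -1]
p(-2) = -1 < 0, so the root lies in [-2, -1]
p(-1.5) = 0.125 > 0, so the root lies in [-2, -1.5]
p(-1.75) = -0.3594 < 0, so the root lies in [-1.75, -1.5]
p(-1.625) = -0.1035 < 0, so the root lies in [-1.625, -1.5]
p(-1.5625) = 0.0134 > 0, so the root lies in [-1.625, -1.5625]
p(-1.59375) = -0.0443 < 0, so the root lies in [-1.59375, -1.5625]

-1.59375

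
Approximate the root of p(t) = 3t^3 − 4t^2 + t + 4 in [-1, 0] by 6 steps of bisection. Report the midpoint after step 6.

-0.734375

midpoint -0.5: p = 2.125 > 0 → [-1, -0.5]
midpoint -0.75: p = -0.265625 < 0 → [-0.75, -0.5]
midpoint -0.625: p = 1.080078 > 0 → [-0.75, -0.625]
midpoint -0.6875: p = 0.447 > 0 → [-0.75, -0.6875]
midpoint -0.71875: p = 0.1009 > 0 → [-0.75, -0.71875]
midpoint -0.734375: p = -0.0798 < 0 → [-0.734375, -0.71875]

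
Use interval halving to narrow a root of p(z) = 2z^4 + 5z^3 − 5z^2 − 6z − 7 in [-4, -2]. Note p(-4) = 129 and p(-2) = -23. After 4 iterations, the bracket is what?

[-3.125, -3]

midpoint -3: p = -7 < 0 → [-4, -3]
midpoint -3.5: p = 38.5 > 0 → [-3.5, -3]
midpoint -3.25: p = 11.179688 > 0 → [-3.25, -3]
midpoint -3.125: p = 1.0688 > 0 → [-3.125, -3]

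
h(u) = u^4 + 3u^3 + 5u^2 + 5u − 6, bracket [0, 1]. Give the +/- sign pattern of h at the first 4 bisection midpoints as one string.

h(0.5) = -1.8125 < 0, so the root lies in [0.5, 1]
h(0.75) = 2.144531 > 0, so the root lies in [0.5, 0.75]
h(0.625) = -0.036865 < 0, so the root lies in [0.625, 0.75]
h(0.6875) = 0.999 > 0, so the root lies in [0.625, 0.6875]

-+-+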